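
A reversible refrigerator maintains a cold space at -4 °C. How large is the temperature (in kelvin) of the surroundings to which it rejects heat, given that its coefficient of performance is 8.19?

T_C = -4 °C → -4 + 273.15 = 269.15 K.
COP_R = T_C/(T_H − T_C) ⇒ T_H = T_C·(1 + 1/COP_R) = 269.15 × (1 + 1/8.19) = 302.0 K.

T_H ≈ 302.0 K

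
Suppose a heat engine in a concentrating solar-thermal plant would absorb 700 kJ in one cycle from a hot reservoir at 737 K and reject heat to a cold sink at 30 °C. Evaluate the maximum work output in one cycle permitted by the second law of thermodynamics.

W_max ≈ 412 kJ

T_C = 30 °C → 30 + 273.15 = 303.15 K.
By the Carnot theorem, η_max = 1 − T_C/T_H = 1 − 303.15/737.00 = 0.5887.
W_max = η_max · Q_H = 0.5887 × 700 = 412 kJ.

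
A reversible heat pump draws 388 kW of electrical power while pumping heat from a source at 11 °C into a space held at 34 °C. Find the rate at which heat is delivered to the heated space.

T_H = 34 °C → 34 + 273.15 = 307.15 K.
T_C = 11 °C → 11 + 273.15 = 284.15 K.
For a reversible heat pump, COP_HP = T_H/(T_H − T_C) = 307.15/23.00 = 13.3543.
Q_H = COP_HP · W = 13.3543 × 388 = 5181 kW.

Q̇_H ≈ 5181 kW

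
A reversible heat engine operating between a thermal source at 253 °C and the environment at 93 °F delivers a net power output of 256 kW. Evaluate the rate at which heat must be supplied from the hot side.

T_H = 253 °C → 253 + 273.15 = 526.15 K.
T_C = 93 °F → (93 − 32) × 5/9 = 33.89 °C = 307.04 K.
Since the cycle is reversible, η = 1 − T_C/T_H = 1 − 307.04/526.15 = 0.4164.
Q_H = W/η = 256/0.4164 = 615 kW.

Q̇_H ≈ 615 kW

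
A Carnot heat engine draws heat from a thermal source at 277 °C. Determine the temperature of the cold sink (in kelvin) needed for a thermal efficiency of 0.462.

T_C ≈ 296 K

T_H = 277 °C → 277 + 273.15 = 550.15 K.
From η = 1 − T_C/T_H, T_C = T_H·(1 − η) = 550.15 × (1 − 0.462) = 296 K.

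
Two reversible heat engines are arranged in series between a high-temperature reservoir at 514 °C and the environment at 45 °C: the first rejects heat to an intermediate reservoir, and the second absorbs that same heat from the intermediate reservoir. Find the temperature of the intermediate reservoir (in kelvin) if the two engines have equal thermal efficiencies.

T_m ≈ 500.4 K

T_H = 514 °C → 514 + 273.15 = 787.15 K.
T_C = 45 °C → 45 + 273.15 = 318.15 K.
Equal efficiencies require 1 − T_m/T_H = 1 − T_C/T_m, i.e. T_m/T_H = T_C/T_m, so T_m = √(T_H·T_C) = √(787.15 × 318.15) = 500.4 K.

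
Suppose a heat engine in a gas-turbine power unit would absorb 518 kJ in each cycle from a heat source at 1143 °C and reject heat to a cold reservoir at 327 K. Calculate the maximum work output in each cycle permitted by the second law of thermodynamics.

W_max ≈ 398 kJ

T_H = 1143 °C → 1143 + 273.15 = 1416.15 K.
By the Carnot theorem, η_max = 1 − T_C/T_H = 1 − 327.00/1416.15 = 0.7691.
W_max = η_max · Q_H = 0.7691 × 518 = 398 kJ.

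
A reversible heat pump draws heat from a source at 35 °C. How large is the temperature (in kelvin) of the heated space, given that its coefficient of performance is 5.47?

T_H ≈ 377.1 K

T_C = 35 °C → 35 + 273.15 = 308.15 K.
COP_HP = T_H/(T_H − T_C) ⇒ T_H = T_C·COP_HP/(COP_HP − 1) = 308.15 × 5.47/(5.47 − 1) = 377.1 K.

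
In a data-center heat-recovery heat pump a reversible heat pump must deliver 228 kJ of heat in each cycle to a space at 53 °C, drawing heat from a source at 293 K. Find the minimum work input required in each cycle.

T_H = 53 °C → 53 + 273.15 = 326.15 K.
COP_HP = T_H/(T_H − T_C) = 326.15/33.15 = 9.8386.
W = Q_H/COP_HP = 228/9.8386 = 23.17 kJ.

W_in ≈ 23.17 kJ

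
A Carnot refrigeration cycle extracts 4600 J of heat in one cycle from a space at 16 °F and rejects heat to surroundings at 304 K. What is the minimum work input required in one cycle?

W_in ≈ 692 J

T_C = 16 °F → (16 − 32) × 5/9 = -8.89 °C = 264.26 K.
For a reversible refrigerator, COP_R = T_C/(T_H − T_C) = 264.26/39.74 = 6.6499.
W = Q_C/COP_R = 4600/6.6499 = 692 J.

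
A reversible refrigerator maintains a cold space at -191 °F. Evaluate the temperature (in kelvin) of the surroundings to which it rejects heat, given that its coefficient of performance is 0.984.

T_C = -191 °F → (-191 − 32) × 5/9 = -123.89 °C = 149.26 K.
COP_R = T_C/(T_H − T_C) ⇒ T_H = T_C·(1 + 1/COP_R) = 149.26 × (1 + 1/0.984) = 301 K.

T_H ≈ 301 K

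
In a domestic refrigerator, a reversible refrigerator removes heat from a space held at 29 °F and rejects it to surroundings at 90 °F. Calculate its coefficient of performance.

T_H = 90 °F → (90 − 32) × 5/9 = 32.22 °C = 305.37 K.
T_C = 29 °F → (29 − 32) × 5/9 = -1.67 °C = 271.48 K.
The reversible coefficient of performance is COP_R = T_C/(T_H − T_C) = 271.48/(305.37 − 271.48) = 8.01.

COP_R ≈ 8.01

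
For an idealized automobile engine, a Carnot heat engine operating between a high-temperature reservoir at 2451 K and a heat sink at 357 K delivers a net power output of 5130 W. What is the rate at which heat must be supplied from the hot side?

Q̇_H ≈ 6000 W

Since the cycle is reversible, η = 1 − T_C/T_H = 1 − 357.00/2451.00 = 0.8543.
Q_H = W/η = 5130/0.8543 = 6000 W.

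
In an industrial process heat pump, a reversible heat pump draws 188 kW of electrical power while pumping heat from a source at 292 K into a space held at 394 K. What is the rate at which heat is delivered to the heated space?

Q̇_H ≈ 726.2 kW

For a reversible heat pump, COP_HP = T_H/(T_H − T_C) = 394.00/102.00 = 3.8627.
Q_H = COP_HP · W = 3.8627 × 188 = 726.2 kW.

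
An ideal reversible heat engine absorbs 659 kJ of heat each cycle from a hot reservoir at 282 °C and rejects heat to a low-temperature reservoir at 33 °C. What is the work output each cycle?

T_H = 282 °C → 282 + 273.15 = 555.15 K.
T_C = 33 °C → 33 + 273.15 = 306.15 K.
For a reversible engine, η = 1 − T_C/T_H = 1 − 306.15/555.15 = 0.4485.
W = η·Q_H = 0.4485 × 659 = 296 kJ.

W ≈ 296 kJ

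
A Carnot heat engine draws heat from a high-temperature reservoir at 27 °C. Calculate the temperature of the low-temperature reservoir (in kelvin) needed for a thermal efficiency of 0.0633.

T_C ≈ 281 K

T_H = 27 °C → 27 + 273.15 = 300.15 K.
From η = 1 − T_C/T_H, T_C = T_H·(1 − η) = 300.15 × (1 − 0.0633) = 281 K.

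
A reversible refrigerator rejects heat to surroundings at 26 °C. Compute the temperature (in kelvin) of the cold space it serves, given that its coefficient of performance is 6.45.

T_C ≈ 259.0 K

T_H = 26 °C → 26 + 273.15 = 299.15 K.
COP_R = T_C/(T_H − T_C) ⇒ T_C = T_H·COP_R/(1 + COP_R) = 299.15 × 6.45/(1 + 6.45) = 259.0 K.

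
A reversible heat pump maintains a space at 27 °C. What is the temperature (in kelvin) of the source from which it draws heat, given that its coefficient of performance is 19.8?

T_C ≈ 285.0 K

T_H = 27 °C → 27 + 273.15 = 300.15 K.
COP_HP = T_H/(T_H − T_C) ⇒ T_C = T_H·(COP_HP − 1)/COP_HP = 300.15 × (19.8 − 1)/19.8 = 285.0 K.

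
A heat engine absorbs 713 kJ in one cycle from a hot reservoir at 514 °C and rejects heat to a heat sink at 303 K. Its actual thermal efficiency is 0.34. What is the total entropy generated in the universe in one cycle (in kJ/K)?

T_H = 514 °C → 514 + 273.15 = 787.15 K.
W = η·Q_H = 0.34 × 713 = 242.4 kJ, so Q_C = Q_H − W = 470.6 kJ.
Reservoir entropy changes: ΔS_H = −Q_H/T_H = −713/787.15 = -0.9058 kJ/K and ΔS_C = +Q_C/T_C = 470.6/303.00 = 1.553 kJ/K.
ΔS_univ = −Q_H/T_H + Q_C/T_C = 0.647 kJ/K (> 0, since η = 0.34 < η_Carnot = 0.615).

ΔS_univ ≈ 0.647 kJ/K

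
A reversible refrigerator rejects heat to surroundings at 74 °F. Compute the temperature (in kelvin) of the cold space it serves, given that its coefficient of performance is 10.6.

T_C ≈ 271 K

T_H = 74 °F → (74 − 32) × 5/9 = 23.33 °C = 296.48 K.
COP_R = T_C/(T_H − T_C) ⇒ T_C = T_H·COP_R/(1 + COP_R) = 296.48 × 10.6/(1 + 10.6) = 271 K.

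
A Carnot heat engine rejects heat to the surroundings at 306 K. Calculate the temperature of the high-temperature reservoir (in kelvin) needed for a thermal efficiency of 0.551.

From η = 1 − T_C/T_H, solving for T_H gives T_H = T_C/(1 − η) = 306.00/(1 − 0.551) = 682 K.

T_H ≈ 682 K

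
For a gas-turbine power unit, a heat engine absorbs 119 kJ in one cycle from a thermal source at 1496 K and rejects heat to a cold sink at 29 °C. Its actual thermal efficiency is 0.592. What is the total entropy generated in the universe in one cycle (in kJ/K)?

ΔS_univ ≈ 0.0811 kJ/K

T_C = 29 °C → 29 + 273.15 = 302.15 K.
W = η·Q_H = 0.592 × 119 = 70.45 kJ, so Q_C = Q_H − W = 48.55 kJ.
Reservoir entropy changes: ΔS_H = −Q_H/T_H = −119/1496.00 = -0.07955 kJ/K and ΔS_C = +Q_C/T_C = 48.55/302.15 = 0.1607 kJ/K.
ΔS_univ = −Q_H/T_H + Q_C/T_C = 0.0811 kJ/K (> 0, since η = 0.592 < η_Carnot = 0.798).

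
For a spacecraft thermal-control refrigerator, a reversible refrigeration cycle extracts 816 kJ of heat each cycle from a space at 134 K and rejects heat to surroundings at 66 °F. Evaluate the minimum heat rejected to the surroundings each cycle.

Q_H ≈ 1780 kJ

T_H = 66 °F → (66 − 32) × 5/9 = 18.89 °C = 292.04 K.
For a reversible cycle Q_H/Q_C = T_H/T_C, so Q_H = Q_C·T_H/T_C = 816 × 292.04/134.00 = 1780 kJ.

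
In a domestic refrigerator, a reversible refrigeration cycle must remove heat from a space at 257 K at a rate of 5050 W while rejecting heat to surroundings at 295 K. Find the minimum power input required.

Ẇ_in ≈ 746.7 W

The reversible coefficient of performance is COP_R = T_C/(T_H − T_C) = 257.00/38.00 = 6.7632.
W = Q_C/COP_R = 5050/6.7632 = 746.7 W.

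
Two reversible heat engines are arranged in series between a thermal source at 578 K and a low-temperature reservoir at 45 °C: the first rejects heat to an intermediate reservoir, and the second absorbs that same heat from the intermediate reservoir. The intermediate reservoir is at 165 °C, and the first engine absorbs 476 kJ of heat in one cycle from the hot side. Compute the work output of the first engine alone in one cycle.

T_C = 45 °C → 45 + 273.15 = 318.15 K.
T_m = 165 °C → 165 + 273.15 = 438.15 K.
First-stage efficiency η₁ = 1 − T_m/T_H = 1 − 438.15/578.00 = 0.2420.
W₁ = η₁·Q_H = 0.2420 × 476 = 115 kJ.

W₁ ≈ 115 kJ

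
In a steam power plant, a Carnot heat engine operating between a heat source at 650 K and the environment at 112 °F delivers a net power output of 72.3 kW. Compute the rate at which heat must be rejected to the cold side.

T_C = 112 °F → (112 − 32) × 5/9 = 44.44 °C = 317.59 K.
Since the cycle is reversible, η = 1 − T_C/T_H = 1 − 317.59/650.00 = 0.5114.
Since Q_C/Q_H = T_C/T_H and Q_H = W/η, Q_C = W·T_C/(T_H − T_C) = 72.3 × 317.59/332.41 = 69.1 kW.

Q̇_C ≈ 69.1 kW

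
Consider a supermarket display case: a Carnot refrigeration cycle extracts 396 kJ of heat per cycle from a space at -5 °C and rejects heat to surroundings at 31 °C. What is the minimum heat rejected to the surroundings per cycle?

T_H = 31 °C → 31 + 273.15 = 304.15 K.
T_C = -5 °C → -5 + 273.15 = 268.15 K.
For a reversible cycle Q_H/Q_C = T_H/T_C, so Q_H = Q_C·T_H/T_C = 396 × 304.15/268.15 = 449.2 kJ.

Q_H ≈ 449.2 kJ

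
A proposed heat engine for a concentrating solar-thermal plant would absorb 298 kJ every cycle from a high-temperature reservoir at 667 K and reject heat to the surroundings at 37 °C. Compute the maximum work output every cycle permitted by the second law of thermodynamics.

W_max ≈ 159 kJ

T_C = 37 °C → 37 + 273.15 = 310.15 K.
By the Carnot theorem, η_max = 1 − T_C/T_H = 1 − 310.15/667.00 = 0.5350.
W_max = η_max · Q_H = 0.5350 × 298 = 159 kJ.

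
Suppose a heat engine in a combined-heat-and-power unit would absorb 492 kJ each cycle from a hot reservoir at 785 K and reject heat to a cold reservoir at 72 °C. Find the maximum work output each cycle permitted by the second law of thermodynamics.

W_max ≈ 276 kJ

T_C = 72 °C → 72 + 273.15 = 345.15 K.
No engine can exceed the Carnot limit: η_max = 1 − T_C/T_H = 1 − 345.15/785.00 = 0.5603.
W_max = η_max · Q_H = 0.5603 × 492 = 276 kJ.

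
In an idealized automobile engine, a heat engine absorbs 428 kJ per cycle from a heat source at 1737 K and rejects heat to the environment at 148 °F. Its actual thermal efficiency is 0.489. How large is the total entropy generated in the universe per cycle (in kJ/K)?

T_C = 148 °F → (148 − 32) × 5/9 = 64.44 °C = 337.59 K.
W = η·Q_H = 0.489 × 428 = 209.3 kJ, so Q_C = Q_H − W = 218.7 kJ.
The hot reservoir loses entropy Q_H/T_H = 428/1737.00 = 0.2464 kJ/K; the cold reservoir gains Q_C/T_C = 218.7/337.59 = 0.6478 kJ/K.
ΔS_univ = −Q_H/T_H + Q_C/T_C = 0.401 kJ/K (> 0, since η = 0.489 < η_Carnot = 0.806).

ΔS_univ ≈ 0.401 kJ/K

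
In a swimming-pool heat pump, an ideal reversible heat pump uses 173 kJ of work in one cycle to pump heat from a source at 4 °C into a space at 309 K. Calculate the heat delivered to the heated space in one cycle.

T_C = 4 °C → 4 + 273.15 = 277.15 K.
COP_HP = T_H/(T_H − T_C) = 309.00/31.85 = 9.7017.
Q_H = COP_HP · W = 9.7017 × 173 = 1678 kJ.

Q_H ≈ 1678 kJ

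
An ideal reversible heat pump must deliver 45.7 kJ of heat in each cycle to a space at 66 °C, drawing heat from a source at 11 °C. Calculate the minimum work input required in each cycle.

W_in ≈ 7.41 kJ

T_H = 66 °C → 66 + 273.15 = 339.15 K.
T_C = 11 °C → 11 + 273.15 = 284.15 K.
COP_HP = T_H/(T_H − T_C) = 339.15/55.00 = 6.1664.
W = Q_H/COP_HP = 45.7/6.1664 = 7.41 kJ.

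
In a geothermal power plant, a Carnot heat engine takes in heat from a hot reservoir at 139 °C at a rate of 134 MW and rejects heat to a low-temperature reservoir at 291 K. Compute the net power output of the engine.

Ẇ ≈ 39.39 MW

T_H = 139 °C → 139 + 273.15 = 412.15 K.
For a reversible engine, η = 1 − T_C/T_H = 1 − 291.00/412.15 = 0.2939.
W = η·Q_H = 0.2939 × 134 = 39.39 MW.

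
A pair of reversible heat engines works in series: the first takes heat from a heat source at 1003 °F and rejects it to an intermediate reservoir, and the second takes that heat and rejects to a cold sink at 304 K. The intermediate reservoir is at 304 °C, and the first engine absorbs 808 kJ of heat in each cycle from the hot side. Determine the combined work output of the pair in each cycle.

T_H = 1003 °F → (1003 − 32) × 5/9 = 539.44 °C = 812.59 K.
Two reversible stages in series are equivalent to a single Carnot engine between T_H and T_C, so η_total = 1 − T_C/T_H = 1 − 304.00/812.59 = 0.6259.
W_total = η_total · Q_H = 0.6259 × 808 = 506 kJ.

W_total ≈ 506 kJ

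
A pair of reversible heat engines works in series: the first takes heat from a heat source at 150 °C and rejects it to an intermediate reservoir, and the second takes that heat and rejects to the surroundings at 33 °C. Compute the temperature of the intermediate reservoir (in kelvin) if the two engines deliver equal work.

T_m ≈ 365 K

T_H = 150 °C → 150 + 273.15 = 423.15 K.
T_C = 33 °C → 33 + 273.15 = 306.15 K.
For reversible stages Q_m = Q_H·(T_m/T_H). Setting W₁ = Q_H(1 − T_m/T_H) equal to W₂ = Q_m(1 − T_C/T_m) = Q_H·(T_m − T_C)/T_H gives T_H − T_m = T_m − T_C, so T_m = (T_H + T_C)/2 = (423.15 + 306.15)/2 = 365 K.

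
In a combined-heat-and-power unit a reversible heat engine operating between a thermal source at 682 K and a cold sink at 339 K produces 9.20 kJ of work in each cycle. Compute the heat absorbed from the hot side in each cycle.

Carnot efficiency: η = 1 − T_C/T_H = 1 − 339.00/682.00 = 0.5029.
Q_H = W/η = 9.20/0.5029 = 18.3 kJ.

Q_H ≈ 18.3 kJ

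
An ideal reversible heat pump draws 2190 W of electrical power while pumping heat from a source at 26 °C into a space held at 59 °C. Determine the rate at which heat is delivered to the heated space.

T_H = 59 °C → 59 + 273.15 = 332.15 K.
T_C = 26 °C → 26 + 273.15 = 299.15 K.
The Carnot heat-pump COP is COP_HP = T_H/(T_H − T_C) = 332.15/33.00 = 10.0652.
Q_H = COP_HP · W = 10.0652 × 2190 = 22000 W.

Q̇_H ≈ 22000 W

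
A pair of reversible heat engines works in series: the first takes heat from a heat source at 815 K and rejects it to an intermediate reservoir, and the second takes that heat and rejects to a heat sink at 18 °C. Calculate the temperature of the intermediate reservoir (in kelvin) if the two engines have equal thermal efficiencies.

T_C = 18 °C → 18 + 273.15 = 291.15 K.
Equal efficiencies require 1 − T_m/T_H = 1 − T_C/T_m, i.e. T_m/T_H = T_C/T_m, so T_m = √(T_H·T_C) = √(815.00 × 291.15) = 487 K.

T_m ≈ 487 K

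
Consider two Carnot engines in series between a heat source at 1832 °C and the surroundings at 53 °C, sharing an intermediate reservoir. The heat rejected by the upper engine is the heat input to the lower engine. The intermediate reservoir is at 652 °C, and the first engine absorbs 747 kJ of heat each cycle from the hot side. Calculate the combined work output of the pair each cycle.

W_total ≈ 631 kJ

T_H = 1832 °C → 1832 + 273.15 = 2105.15 K.
T_C = 53 °C → 53 + 273.15 = 326.15 K.
Two reversible stages in series are equivalent to a single Carnot engine between T_H and T_C, so η_total = 1 − T_C/T_H = 1 − 326.15/2105.15 = 0.8451.
W_total = η_total · Q_H = 0.8451 × 747 = 631 kJ.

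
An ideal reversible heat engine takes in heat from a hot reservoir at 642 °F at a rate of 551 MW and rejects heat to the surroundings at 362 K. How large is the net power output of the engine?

Ẇ ≈ 225.1 MW

T_H = 642 °F → (642 − 32) × 5/9 = 338.89 °C = 612.04 K.
Carnot efficiency: η = 1 − T_C/T_H = 1 − 362.00/612.04 = 0.4085.
W = η·Q_H = 0.4085 × 551 = 225.1 MW.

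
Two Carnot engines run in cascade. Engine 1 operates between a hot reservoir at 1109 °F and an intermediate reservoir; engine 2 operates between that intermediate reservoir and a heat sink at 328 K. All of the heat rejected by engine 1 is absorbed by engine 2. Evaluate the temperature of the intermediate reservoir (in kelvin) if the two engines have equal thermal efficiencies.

T_H = 1109 °F → (1109 − 32) × 5/9 = 598.33 °C = 871.48 K.
Equal efficiencies require 1 − T_m/T_H = 1 − T_C/T_m, i.e. T_m/T_H = T_C/T_m, so T_m = √(T_H·T_C) = √(871.48 × 328.00) = 534.6 K.

T_m ≈ 534.6 K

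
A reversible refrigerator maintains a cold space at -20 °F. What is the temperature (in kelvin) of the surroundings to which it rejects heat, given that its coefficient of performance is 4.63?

T_H ≈ 297.0 K

T_C = -20 °F → (-20 − 32) × 5/9 = -28.89 °C = 244.26 K.
COP_R = T_C/(T_H − T_C) ⇒ T_H = T_C·(1 + 1/COP_R) = 244.26 × (1 + 1/4.63) = 297.0 K.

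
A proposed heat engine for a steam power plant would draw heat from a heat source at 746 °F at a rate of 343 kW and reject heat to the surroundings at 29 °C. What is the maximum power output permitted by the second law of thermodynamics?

T_H = 746 °F → (746 − 32) × 5/9 = 396.67 °C = 669.82 K.
T_C = 29 °C → 29 + 273.15 = 302.15 K.
The upper bound on efficiency is η_max = 1 − T_C/T_H = 1 − 302.15/669.82 = 0.5489.
W_max = η_max · Q_H = 0.5489 × 343 = 188.3 kW.

Ẇ_max ≈ 188.3 kW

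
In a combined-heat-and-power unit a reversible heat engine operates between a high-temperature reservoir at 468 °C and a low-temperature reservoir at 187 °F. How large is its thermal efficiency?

T_H = 468 °C → 468 + 273.15 = 741.15 K.
T_C = 187 °F → (187 − 32) × 5/9 = 86.11 °C = 359.26 K.
Carnot efficiency: η = 1 − T_C/T_H = 1 − 359.26/741.15 = 0.515.

η ≈ 0.515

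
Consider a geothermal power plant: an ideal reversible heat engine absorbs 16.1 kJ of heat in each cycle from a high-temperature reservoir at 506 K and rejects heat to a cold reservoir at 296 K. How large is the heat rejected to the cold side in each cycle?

Q_C ≈ 9.418 kJ

Carnot efficiency: η = 1 − T_C/T_H = 1 − 296.00/506.00 = 0.4150.
For a reversible cycle Q_C/Q_H = T_C/T_H, so Q_C = 16.1 × 296.00/506.00 = 9.418 kJ.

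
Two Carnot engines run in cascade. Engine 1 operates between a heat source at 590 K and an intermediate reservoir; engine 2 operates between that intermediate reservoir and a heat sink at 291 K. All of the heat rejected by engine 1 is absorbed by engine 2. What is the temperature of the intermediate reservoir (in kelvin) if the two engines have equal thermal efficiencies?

Equal efficiencies require 1 − T_m/T_H = 1 − T_C/T_m, i.e. T_m/T_H = T_C/T_m, so T_m = √(T_H·T_C) = √(590.00 × 291.00) = 414.4 K.

T_m ≈ 414.4 K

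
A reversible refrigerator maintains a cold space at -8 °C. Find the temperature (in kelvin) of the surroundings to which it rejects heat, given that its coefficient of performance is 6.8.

T_H ≈ 304 K

T_C = -8 °C → -8 + 273.15 = 265.15 K.
COP_R = T_C/(T_H − T_C) ⇒ T_H = T_C·(1 + 1/COP_R) = 265.15 × (1 + 1/6.8) = 304 K.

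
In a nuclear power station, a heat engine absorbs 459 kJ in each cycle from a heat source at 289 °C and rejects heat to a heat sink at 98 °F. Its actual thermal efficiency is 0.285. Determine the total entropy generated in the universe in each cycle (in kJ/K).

T_H = 289 °C → 289 + 273.15 = 562.15 K.
T_C = 98 °F → (98 − 32) × 5/9 = 36.67 °C = 309.82 K.
W = η·Q_H = 0.285 × 459 = 130.8 kJ, so Q_C = Q_H − W = 328.2 kJ.
Reservoir entropy changes: ΔS_H = −Q_H/T_H = −459/562.15 = -0.8165 kJ/K and ΔS_C = +Q_C/T_C = 328.2/309.82 = 1.059 kJ/K.
ΔS_univ = −Q_H/T_H + Q_C/T_C = 0.243 kJ/K (> 0, since η = 0.285 < η_Carnot = 0.449).

ΔS_univ ≈ 0.243 kJ/K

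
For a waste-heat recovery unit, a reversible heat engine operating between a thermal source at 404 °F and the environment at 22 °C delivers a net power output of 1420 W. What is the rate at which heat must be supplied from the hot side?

Q̇_H ≈ 3690 W

T_H = 404 °F → (404 − 32) × 5/9 = 206.67 °C = 479.82 K.
T_C = 22 °C → 22 + 273.15 = 295.15 K.
The Carnot efficiency is η = 1 − T_C/T_H = 1 − 295.15/479.82 = 0.3849.
Q_H = W/η = 1420/0.3849 = 3690 W.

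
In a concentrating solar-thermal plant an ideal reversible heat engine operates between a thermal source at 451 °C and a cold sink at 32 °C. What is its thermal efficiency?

η ≈ 0.579

T_H = 451 °C → 451 + 273.15 = 724.15 K.
T_C = 32 °C → 32 + 273.15 = 305.15 K.
The Carnot efficiency is η = 1 − T_C/T_H = 1 − 305.15/724.15 = 0.579.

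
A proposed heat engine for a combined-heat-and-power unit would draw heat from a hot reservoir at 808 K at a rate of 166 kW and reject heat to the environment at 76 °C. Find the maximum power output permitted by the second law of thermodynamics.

Ẇ_max ≈ 94.3 kW

T_C = 76 °C → 76 + 273.15 = 349.15 K.
By the Carnot theorem, η_max = 1 − T_C/T_H = 1 − 349.15/808.00 = 0.5679.
W_max = η_max · Q_H = 0.5679 × 166 = 94.3 kW.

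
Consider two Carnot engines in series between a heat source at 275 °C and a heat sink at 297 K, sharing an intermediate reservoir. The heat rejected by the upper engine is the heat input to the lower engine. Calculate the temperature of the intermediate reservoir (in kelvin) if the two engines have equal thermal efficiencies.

T_m ≈ 403 K

T_H = 275 °C → 275 + 273.15 = 548.15 K.
Equal efficiencies require 1 − T_m/T_H = 1 − T_C/T_m, i.e. T_m/T_H = T_C/T_m, so T_m = √(T_H·T_C) = √(548.15 × 297.00) = 403 K.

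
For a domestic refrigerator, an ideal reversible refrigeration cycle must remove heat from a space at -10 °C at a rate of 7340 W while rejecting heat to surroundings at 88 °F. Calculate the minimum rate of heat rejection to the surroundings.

T_H = 88 °F → (88 − 32) × 5/9 = 31.11 °C = 304.26 K.
T_C = -10 °C → -10 + 273.15 = 263.15 K.
For a reversible cycle Q_H/Q_C = T_H/T_C, so Q_H = Q_C·T_H/T_C = 7340 × 304.26/263.15 = 8487 W.

Q̇_H ≈ 8487 W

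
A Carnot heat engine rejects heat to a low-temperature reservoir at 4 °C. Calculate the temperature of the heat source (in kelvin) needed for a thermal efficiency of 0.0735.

T_H ≈ 299 K

T_C = 4 °C → 4 + 273.15 = 277.15 K.
From η = 1 − T_C/T_H, solving for T_H gives T_H = T_C/(1 − η) = 277.15/(1 − 0.0735) = 299 K.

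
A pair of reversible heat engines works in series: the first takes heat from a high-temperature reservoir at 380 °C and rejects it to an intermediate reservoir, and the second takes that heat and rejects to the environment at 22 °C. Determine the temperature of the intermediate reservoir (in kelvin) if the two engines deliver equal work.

T_m ≈ 474 K

T_H = 380 °C → 380 + 273.15 = 653.15 K.
T_C = 22 °C → 22 + 273.15 = 295.15 K.
For reversible stages Q_m = Q_H·(T_m/T_H). Setting W₁ = Q_H(1 − T_m/T_H) equal to W₂ = Q_m(1 − T_C/T_m) = Q_H·(T_m − T_C)/T_H gives T_H − T_m = T_m − T_C, so T_m = (T_H + T_C)/2 = (653.15 + 295.15)/2 = 474 K.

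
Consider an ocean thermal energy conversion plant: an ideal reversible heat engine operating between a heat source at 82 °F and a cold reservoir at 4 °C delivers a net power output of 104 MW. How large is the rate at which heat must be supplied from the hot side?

Q̇_H ≈ 1320 MW

T_H = 82 °F → (82 − 32) × 5/9 = 27.78 °C = 300.93 K.
T_C = 4 °C → 4 + 273.15 = 277.15 K.
Carnot efficiency: η = 1 − T_C/T_H = 1 − 277.15/300.93 = 0.0790.
Q_H = W/η = 104/0.0790 = 1320 MW.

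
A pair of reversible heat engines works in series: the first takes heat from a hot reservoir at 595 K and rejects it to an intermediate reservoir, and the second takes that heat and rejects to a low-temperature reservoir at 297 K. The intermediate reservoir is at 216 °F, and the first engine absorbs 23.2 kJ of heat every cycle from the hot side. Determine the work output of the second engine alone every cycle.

T_m = 216 °F → (216 − 32) × 5/9 = 102.22 °C = 375.37 K.
Heat entering the second stage: Q_m = Q_H·(T_m/T_H) = 23.2 × 375.37/595.00 = 14.6 kJ.
Second-stage efficiency η₂ = 1 − T_C/T_m = 1 − 297.00/375.37 = 0.2088, so W₂ = η₂·Q_m = 3.06 kJ.

W₂ ≈ 3.06 kJ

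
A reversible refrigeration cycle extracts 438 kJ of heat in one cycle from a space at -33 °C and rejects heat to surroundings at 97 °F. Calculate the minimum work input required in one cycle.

W_in ≈ 126 kJ

T_H = 97 °F → (97 − 32) × 5/9 = 36.11 °C = 309.26 K.
T_C = -33 °C → -33 + 273.15 = 240.15 K.
COP_R = T_C/(T_H − T_C) = 240.15/69.11 = 3.4748.
W = Q_C/COP_R = 438/3.4748 = 126 kJ.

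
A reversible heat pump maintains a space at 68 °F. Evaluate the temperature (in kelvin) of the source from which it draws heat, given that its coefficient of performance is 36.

T_C ≈ 285.0 K

T_H = 68 °F → (68 − 32) × 5/9 = 20.00 °C = 293.15 K.
COP_HP = T_H/(T_H − T_C) ⇒ T_C = T_H·(COP_HP − 1)/COP_HP = 293.15 × (36 − 1)/36 = 285.0 K.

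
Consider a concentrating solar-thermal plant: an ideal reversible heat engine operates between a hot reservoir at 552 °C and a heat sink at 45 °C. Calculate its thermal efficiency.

T_H = 552 °C → 552 + 273.15 = 825.15 K.
T_C = 45 °C → 45 + 273.15 = 318.15 K.
For a reversible engine, η = 1 − T_C/T_H = 1 − 318.15/825.15 = 0.614.

η ≈ 0.614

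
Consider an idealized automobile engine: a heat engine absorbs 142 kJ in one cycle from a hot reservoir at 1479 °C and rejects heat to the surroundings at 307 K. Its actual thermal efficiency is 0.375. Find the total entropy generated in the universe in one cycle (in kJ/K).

T_H = 1479 °C → 1479 + 273.15 = 1752.15 K.
W = η·Q_H = 0.375 × 142 = 53.25 kJ, so Q_C = Q_H − W = 88.75 kJ.
Reservoir entropy changes: ΔS_H = −Q_H/T_H = −142/1752.15 = -0.08104 kJ/K and ΔS_C = +Q_C/T_C = 88.75/307.00 = 0.2891 kJ/K.
ΔS_univ = −Q_H/T_H + Q_C/T_C = 0.2080 kJ/K (> 0, since η = 0.375 < η_Carnot = 0.825).

ΔS_univ ≈ 0.2080 kJ/K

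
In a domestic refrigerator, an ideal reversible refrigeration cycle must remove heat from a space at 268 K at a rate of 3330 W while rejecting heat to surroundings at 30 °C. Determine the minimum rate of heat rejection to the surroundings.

Q̇_H ≈ 3767 W

T_H = 30 °C → 30 + 273.15 = 303.15 K.
For a reversible cycle Q_H/Q_C = T_H/T_C, so Q_H = Q_C·T_H/T_C = 3330 × 303.15/268.00 = 3767 W.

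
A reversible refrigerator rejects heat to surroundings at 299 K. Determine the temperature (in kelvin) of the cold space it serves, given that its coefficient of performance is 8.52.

T_C ≈ 267.6 K

COP_R = T_C/(T_H − T_C) ⇒ T_C = T_H·COP_R/(1 + COP_R) = 299.00 × 8.52/(1 + 8.52) = 267.6 K.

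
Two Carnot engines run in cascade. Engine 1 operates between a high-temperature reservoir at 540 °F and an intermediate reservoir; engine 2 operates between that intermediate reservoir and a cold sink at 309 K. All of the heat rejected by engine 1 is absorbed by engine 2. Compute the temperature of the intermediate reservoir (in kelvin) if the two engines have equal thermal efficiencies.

T_m ≈ 414 K

T_H = 540 °F → (540 − 32) × 5/9 = 282.22 °C = 555.37 K.
Equal efficiencies require 1 − T_m/T_H = 1 − T_C/T_m, i.e. T_m/T_H = T_C/T_m, so T_m = √(T_H·T_C) = √(555.37 × 309.00) = 414 K.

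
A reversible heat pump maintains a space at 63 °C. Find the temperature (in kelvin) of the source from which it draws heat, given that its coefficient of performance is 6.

T_C ≈ 280.1 K

T_H = 63 °C → 63 + 273.15 = 336.15 K.
COP_HP = T_H/(T_H − T_C) ⇒ T_C = T_H·(COP_HP − 1)/COP_HP = 336.15 × (6 − 1)/6 = 280.1 K.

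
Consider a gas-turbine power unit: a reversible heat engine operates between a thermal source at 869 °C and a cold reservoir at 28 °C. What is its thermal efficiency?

η ≈ 0.736

T_H = 869 °C → 869 + 273.15 = 1142.15 K.
T_C = 28 °C → 28 + 273.15 = 301.15 K.
The Carnot efficiency is η = 1 − T_C/T_H = 1 − 301.15/1142.15 = 0.736.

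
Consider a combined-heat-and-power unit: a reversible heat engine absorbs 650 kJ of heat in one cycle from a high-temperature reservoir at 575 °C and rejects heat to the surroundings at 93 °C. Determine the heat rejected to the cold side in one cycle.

T_H = 575 °C → 575 + 273.15 = 848.15 K.
T_C = 93 °C → 93 + 273.15 = 366.15 K.
The Carnot efficiency is η = 1 − T_C/T_H = 1 − 366.15/848.15 = 0.5683.
For a reversible cycle Q_C/Q_H = T_C/T_H, so Q_C = 650 × 366.15/848.15 = 280.6 kJ.

Q_C ≈ 280.6 kJ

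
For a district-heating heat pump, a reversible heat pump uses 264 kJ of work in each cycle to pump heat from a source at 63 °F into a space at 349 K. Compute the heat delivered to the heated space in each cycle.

Q_H ≈ 1570 kJ

T_C = 63 °F → (63 − 32) × 5/9 = 17.22 °C = 290.37 K.
For a reversible heat pump, COP_HP = T_H/(T_H − T_C) = 349.00/58.63 = 5.9528.
Q_H = COP_HP · W = 5.9528 × 264 = 1570 kJ.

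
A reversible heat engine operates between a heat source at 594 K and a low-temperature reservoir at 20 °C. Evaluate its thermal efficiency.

η ≈ 0.506

T_C = 20 °C → 20 + 273.15 = 293.15 K.
η_rev = 1 − T_C/T_H = 1 − 293.15/594.00 = 0.506.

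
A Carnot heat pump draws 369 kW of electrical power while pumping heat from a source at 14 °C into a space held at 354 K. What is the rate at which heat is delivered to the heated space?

T_C = 14 °C → 14 + 273.15 = 287.15 K.
For a reversible heat pump, COP_HP = T_H/(T_H − T_C) = 354.00/66.85 = 5.2954.
Q_H = COP_HP · W = 5.2954 × 369 = 1950 kW.

Q̇_H ≈ 1950 kW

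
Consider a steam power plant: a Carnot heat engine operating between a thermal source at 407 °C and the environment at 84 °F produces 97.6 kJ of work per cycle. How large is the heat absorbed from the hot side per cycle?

Q_H ≈ 175.6 kJ

T_H = 407 °C → 407 + 273.15 = 680.15 K.
T_C = 84 °F → (84 − 32) × 5/9 = 28.89 °C = 302.04 K.
The Carnot efficiency is η = 1 − T_C/T_H = 1 − 302.04/680.15 = 0.5559.
Q_H = W/η = 97.6/0.5559 = 175.6 kJ.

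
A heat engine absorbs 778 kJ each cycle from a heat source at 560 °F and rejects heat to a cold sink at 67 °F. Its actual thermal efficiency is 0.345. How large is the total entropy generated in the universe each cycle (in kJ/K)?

T_H = 560 °F → (560 − 32) × 5/9 = 293.33 °C = 566.48 K.
T_C = 67 °F → (67 − 32) × 5/9 = 19.44 °C = 292.59 K.
W = η·Q_H = 0.345 × 778 = 268.4 kJ, so Q_C = Q_H − W = 509.6 kJ.
The hot reservoir loses entropy Q_H/T_H = 778/566.48 = 1.373 kJ/K; the cold reservoir gains Q_C/T_C = 509.6/292.59 = 1.742 kJ/K.
ΔS_univ = −Q_H/T_H + Q_C/T_C = 0.368 kJ/K (> 0, since η = 0.345 < η_Carnot = 0.483).

ΔS_univ ≈ 0.368 kJ/K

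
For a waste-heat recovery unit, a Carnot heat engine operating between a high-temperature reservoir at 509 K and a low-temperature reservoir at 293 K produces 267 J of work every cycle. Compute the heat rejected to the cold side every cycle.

For a reversible engine, η = 1 − T_C/T_H = 1 − 293.00/509.00 = 0.4244.
Since Q_C/Q_H = T_C/T_H and Q_H = W/η, Q_C = W·T_C/(T_H − T_C) = 267 × 293.00/216.00 = 362 J.

Q_C ≈ 362 J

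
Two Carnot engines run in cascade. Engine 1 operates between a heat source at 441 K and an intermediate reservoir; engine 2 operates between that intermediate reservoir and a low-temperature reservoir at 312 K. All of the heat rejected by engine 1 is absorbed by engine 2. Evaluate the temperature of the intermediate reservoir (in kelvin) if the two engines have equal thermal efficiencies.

Equal efficiencies require 1 − T_m/T_H = 1 − T_C/T_m, i.e. T_m/T_H = T_C/T_m, so T_m = √(T_H·T_C) = √(441.00 × 312.00) = 371 K.

T_m ≈ 371 K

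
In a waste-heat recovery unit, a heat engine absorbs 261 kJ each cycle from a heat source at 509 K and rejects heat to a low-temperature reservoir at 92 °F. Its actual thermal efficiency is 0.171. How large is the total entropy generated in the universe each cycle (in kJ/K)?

T_C = 92 °F → (92 − 32) × 5/9 = 33.33 °C = 306.48 K.
W = η·Q_H = 0.171 × 261 = 44.63 kJ, so Q_C = Q_H − W = 216.4 kJ.
Entropy balance on the reservoirs: −Q_H/T_H = -0.5128 kJ/K, +Q_C/T_C = 0.7060 kJ/K.
ΔS_univ = −Q_H/T_H + Q_C/T_C = 0.193 kJ/K (> 0, since η = 0.171 < η_Carnot = 0.398).

ΔS_univ ≈ 0.193 kJ/K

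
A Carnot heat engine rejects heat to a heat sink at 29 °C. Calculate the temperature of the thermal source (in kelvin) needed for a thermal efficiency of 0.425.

T_H ≈ 525.5 K

T_C = 29 °C → 29 + 273.15 = 302.15 K.
From η = 1 − T_C/T_H, solving for T_H gives T_H = T_C/(1 − η) = 302.15/(1 − 0.425) = 525.5 K.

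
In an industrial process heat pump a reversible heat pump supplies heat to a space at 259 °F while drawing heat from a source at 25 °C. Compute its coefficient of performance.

COP_HP ≈ 3.95

T_H = 259 °F → (259 − 32) × 5/9 = 126.11 °C = 399.26 K.
T_C = 25 °C → 25 + 273.15 = 298.15 K.
Reversible heating COP: COP_HP = T_H/(T_H − T_C) = 399.26/(399.26 − 298.15) = 3.95.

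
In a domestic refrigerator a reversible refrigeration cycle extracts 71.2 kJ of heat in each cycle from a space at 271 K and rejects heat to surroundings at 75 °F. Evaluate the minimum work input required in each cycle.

T_H = 75 °F → (75 − 32) × 5/9 = 23.89 °C = 297.04 K.
Carnot COP: COP_R = T_C/(T_H − T_C) = 271.00/26.04 = 10.4075.
W = Q_C/COP_R = 71.2/10.4075 = 6.84 kJ.

W_in ≈ 6.84 kJ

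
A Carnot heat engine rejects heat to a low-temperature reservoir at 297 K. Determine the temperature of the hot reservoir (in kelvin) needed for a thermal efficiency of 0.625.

From η = 1 − T_C/T_H, solving for T_H gives T_H = T_C/(1 − η) = 297.00/(1 − 0.625) = 792.0 K.

T_H ≈ 792.0 K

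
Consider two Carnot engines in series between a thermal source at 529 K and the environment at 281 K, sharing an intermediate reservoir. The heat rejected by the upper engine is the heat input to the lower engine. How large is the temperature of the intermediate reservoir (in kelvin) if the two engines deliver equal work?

For reversible stages Q_m = Q_H·(T_m/T_H). Setting W₁ = Q_H(1 − T_m/T_H) equal to W₂ = Q_m(1 − T_C/T_m) = Q_H·(T_m − T_C)/T_H gives T_H − T_m = T_m − T_C, so T_m = (T_H + T_C)/2 = (529.00 + 281.00)/2 = 405 K.

T_m ≈ 405 K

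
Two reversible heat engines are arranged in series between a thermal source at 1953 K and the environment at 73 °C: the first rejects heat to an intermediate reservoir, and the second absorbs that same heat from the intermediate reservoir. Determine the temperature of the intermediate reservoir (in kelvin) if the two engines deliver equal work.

T_C = 73 °C → 73 + 273.15 = 346.15 K.
For reversible stages Q_m = Q_H·(T_m/T_H). Setting W₁ = Q_H(1 − T_m/T_H) equal to W₂ = Q_m(1 − T_C/T_m) = Q_H·(T_m − T_C)/T_H gives T_H − T_m = T_m − T_C, so T_m = (T_H + T_C)/2 = (1953.00 + 346.15)/2 = 1150 K.

T_m ≈ 1150 K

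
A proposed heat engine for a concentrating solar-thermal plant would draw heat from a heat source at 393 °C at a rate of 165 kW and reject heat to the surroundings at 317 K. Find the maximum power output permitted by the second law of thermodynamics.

Ẇ_max ≈ 86.5 kW

T_H = 393 °C → 393 + 273.15 = 666.15 K.
By the Carnot theorem, η_max = 1 − T_C/T_H = 1 − 317.00/666.15 = 0.5241.
W_max = η_max · Q_H = 0.5241 × 165 = 86.5 kW.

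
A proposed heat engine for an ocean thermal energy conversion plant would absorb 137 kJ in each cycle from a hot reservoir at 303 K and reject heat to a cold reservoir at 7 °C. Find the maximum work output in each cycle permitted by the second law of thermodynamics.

W_max ≈ 10.3 kJ

T_C = 7 °C → 7 + 273.15 = 280.15 K.
No engine can exceed the Carnot limit: η_max = 1 − T_C/T_H = 1 − 280.15/303.00 = 0.0754.
W_max = η_max · Q_H = 0.0754 × 137 = 10.3 kJ.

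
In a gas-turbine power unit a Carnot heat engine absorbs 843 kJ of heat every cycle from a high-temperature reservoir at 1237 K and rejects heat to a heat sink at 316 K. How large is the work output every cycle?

W ≈ 628 kJ

The Carnot efficiency is η = 1 − T_C/T_H = 1 − 316.00/1237.00 = 0.7445.
W = η·Q_H = 0.7445 × 843 = 628 kJ.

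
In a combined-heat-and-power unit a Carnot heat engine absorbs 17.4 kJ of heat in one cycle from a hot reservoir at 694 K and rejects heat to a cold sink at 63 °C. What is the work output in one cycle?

T_C = 63 °C → 63 + 273.15 = 336.15 K.
The Carnot efficiency is η = 1 − T_C/T_H = 1 − 336.15/694.00 = 0.5156.
W = η·Q_H = 0.5156 × 17.4 = 8.972 kJ.

W ≈ 8.972 kJ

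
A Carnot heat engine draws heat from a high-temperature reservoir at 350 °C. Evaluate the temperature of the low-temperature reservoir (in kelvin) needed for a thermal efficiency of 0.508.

T_H = 350 °C → 350 + 273.15 = 623.15 K.
From η = 1 − T_C/T_H, T_C = T_H·(1 − η) = 623.15 × (1 − 0.508) = 307 K.

T_C ≈ 307 K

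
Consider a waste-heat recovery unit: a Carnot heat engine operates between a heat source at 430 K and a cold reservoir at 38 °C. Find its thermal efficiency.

η ≈ 0.276

T_C = 38 °C → 38 + 273.15 = 311.15 K.
η_rev = 1 − T_C/T_H = 1 − 311.15/430.00 = 0.276.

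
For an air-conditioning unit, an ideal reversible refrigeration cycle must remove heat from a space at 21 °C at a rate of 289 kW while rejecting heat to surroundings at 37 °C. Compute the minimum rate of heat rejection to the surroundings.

Q̇_H ≈ 305 kW

T_H = 37 °C → 37 + 273.15 = 310.15 K.
T_C = 21 °C → 21 + 273.15 = 294.15 K.
For a reversible cycle Q_H/Q_C = T_H/T_C, so Q_H = Q_C·T_H/T_C = 289 × 310.15/294.15 = 305 kW.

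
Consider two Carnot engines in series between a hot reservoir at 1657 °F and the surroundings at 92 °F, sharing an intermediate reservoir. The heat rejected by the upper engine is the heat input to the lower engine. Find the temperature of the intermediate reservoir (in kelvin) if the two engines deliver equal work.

T_m ≈ 741 K

T_H = 1657 °F → (1657 − 32) × 5/9 = 902.78 °C = 1175.93 K.
T_C = 92 °F → (92 − 32) × 5/9 = 33.33 °C = 306.48 K.
For reversible stages Q_m = Q_H·(T_m/T_H). Setting W₁ = Q_H(1 − T_m/T_H) equal to W₂ = Q_m(1 − T_C/T_m) = Q_H·(T_m − T_C)/T_H gives T_H − T_m = T_m − T_C, so T_m = (T_H + T_C)/2 = (1175.93 + 306.48)/2 = 741 K.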